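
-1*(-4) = 4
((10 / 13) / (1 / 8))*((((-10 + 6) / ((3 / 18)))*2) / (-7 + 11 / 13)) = 48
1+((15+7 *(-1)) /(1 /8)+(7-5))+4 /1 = 71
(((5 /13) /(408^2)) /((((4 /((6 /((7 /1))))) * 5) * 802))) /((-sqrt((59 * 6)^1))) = -sqrt(354) /2867134652928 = -0.00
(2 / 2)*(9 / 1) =9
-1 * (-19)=19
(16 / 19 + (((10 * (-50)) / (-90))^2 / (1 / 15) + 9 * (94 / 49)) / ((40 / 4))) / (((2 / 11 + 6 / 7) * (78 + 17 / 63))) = 67557479 / 112426800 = 0.60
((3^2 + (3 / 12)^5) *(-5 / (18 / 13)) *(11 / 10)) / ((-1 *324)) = 1318031 / 11943936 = 0.11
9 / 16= 0.56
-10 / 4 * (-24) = 60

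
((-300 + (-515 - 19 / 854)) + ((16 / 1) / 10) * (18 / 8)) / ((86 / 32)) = -27718184 / 91805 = -301.92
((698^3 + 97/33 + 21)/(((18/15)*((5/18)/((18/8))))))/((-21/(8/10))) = -33666773178/385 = -87446164.10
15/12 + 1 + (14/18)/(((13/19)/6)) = 1415/156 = 9.07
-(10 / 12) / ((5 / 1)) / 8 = -1 / 48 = -0.02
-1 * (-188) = 188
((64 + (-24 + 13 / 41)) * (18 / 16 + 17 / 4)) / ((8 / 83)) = 5899557 / 2624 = 2248.31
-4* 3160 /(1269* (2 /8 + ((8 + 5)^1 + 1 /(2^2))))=-25280 /34263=-0.74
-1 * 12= -12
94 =94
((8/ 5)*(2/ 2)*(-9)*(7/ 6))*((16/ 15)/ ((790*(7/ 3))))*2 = -0.02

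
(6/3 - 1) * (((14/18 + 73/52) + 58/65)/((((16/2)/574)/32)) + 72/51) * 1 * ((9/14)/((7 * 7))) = 35101667/379015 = 92.61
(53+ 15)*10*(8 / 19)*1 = 286.32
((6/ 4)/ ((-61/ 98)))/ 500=-147/ 30500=-0.00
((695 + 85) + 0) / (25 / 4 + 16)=3120 / 89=35.06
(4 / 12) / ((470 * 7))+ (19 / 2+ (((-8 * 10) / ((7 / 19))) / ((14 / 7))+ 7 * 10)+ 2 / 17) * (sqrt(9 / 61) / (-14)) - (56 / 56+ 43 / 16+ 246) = -19715317 / 78960+ 20673 * sqrt(61) / 203252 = -248.89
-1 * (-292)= 292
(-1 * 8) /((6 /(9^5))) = -78732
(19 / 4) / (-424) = -19 / 1696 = -0.01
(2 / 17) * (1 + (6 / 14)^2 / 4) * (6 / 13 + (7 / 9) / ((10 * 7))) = 3239 / 55692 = 0.06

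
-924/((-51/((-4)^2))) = 4928/17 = 289.88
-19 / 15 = -1.27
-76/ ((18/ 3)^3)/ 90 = -19/ 4860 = -0.00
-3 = -3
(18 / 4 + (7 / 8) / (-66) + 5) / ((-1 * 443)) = -5009 / 233904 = -0.02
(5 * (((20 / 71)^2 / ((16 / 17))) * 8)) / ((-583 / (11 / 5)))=-3400 / 267173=-0.01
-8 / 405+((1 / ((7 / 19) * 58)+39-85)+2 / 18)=-45.86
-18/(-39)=6/13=0.46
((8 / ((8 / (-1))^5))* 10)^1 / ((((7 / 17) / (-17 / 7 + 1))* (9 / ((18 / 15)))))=85 / 75264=0.00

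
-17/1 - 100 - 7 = -124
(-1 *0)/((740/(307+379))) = 0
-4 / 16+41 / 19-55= -4035 / 76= -53.09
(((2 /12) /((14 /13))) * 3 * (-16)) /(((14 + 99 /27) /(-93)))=14508 /371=39.11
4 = 4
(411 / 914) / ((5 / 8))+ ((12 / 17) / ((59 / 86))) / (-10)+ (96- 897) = -366872547 / 458371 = -800.38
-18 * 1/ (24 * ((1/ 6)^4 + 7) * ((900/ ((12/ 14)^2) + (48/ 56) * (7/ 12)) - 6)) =-216/ 2458783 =-0.00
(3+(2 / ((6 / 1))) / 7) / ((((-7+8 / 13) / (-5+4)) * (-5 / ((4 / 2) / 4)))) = -0.05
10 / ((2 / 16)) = 80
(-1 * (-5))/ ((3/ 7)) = 35/ 3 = 11.67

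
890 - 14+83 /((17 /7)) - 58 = 14487 /17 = 852.18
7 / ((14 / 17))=17 / 2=8.50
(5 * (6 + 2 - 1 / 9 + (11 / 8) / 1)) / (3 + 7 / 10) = 16675 / 1332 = 12.52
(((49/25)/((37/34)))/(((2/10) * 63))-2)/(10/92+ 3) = -142232/238095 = -0.60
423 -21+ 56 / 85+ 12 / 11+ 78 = 450436 / 935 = 481.75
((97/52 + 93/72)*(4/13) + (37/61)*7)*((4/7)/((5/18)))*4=15490128/360815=42.93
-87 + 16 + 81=10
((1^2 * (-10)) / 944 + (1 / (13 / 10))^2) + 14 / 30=1253701 / 1196520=1.05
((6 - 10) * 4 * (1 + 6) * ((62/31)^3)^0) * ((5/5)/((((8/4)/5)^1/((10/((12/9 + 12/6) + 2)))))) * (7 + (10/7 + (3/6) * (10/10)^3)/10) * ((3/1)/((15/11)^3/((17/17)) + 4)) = -60314265/34796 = -1733.37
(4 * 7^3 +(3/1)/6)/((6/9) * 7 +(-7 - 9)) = -8235/68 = -121.10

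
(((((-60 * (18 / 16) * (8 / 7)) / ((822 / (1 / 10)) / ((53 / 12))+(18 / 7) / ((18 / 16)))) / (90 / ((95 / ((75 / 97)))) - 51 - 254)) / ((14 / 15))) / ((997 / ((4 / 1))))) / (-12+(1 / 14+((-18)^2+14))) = 7911999 / 4411039991521064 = 0.00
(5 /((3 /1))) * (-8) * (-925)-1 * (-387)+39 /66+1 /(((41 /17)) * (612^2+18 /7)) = 7520887258250 /591221763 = 12720.92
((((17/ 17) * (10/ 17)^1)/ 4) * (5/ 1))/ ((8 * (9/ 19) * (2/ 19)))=9025/ 4896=1.84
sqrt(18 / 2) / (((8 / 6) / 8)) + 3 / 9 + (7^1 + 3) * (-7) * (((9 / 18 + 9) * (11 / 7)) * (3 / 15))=-572 / 3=-190.67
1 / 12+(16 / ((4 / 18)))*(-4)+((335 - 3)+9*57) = 6685 / 12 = 557.08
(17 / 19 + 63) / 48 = 607 / 456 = 1.33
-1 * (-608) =608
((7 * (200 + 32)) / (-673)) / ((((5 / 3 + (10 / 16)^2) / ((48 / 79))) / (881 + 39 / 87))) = -13192445952 / 21000965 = -628.18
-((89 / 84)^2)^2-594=-29636301025 / 49787136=-595.26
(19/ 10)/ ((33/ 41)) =779/ 330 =2.36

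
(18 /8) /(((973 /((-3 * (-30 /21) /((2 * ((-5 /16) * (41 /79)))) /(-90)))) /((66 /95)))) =31284 /132644225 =0.00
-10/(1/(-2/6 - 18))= 550/3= 183.33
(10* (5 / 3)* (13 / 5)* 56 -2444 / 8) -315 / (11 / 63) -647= -329.92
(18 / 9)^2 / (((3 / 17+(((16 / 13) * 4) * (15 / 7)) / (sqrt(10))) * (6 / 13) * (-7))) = 522886 / 26559711 - 3125824 * sqrt(10) / 26559711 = -0.35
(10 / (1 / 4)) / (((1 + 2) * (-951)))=-40 / 2853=-0.01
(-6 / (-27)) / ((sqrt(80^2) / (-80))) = -2 / 9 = -0.22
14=14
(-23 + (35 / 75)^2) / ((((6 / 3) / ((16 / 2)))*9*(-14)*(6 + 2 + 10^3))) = 2563 / 3572100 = 0.00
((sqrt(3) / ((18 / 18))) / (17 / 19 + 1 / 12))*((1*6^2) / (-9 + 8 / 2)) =-8208*sqrt(3) / 1115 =-12.75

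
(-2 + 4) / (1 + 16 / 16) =1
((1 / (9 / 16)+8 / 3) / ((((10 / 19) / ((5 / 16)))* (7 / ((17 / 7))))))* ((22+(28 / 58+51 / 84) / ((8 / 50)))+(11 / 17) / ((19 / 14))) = 26.81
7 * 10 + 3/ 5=353/ 5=70.60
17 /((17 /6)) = 6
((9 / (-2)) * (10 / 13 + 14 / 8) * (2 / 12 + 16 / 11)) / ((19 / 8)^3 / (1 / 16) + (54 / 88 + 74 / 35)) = -981190 / 11588733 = -0.08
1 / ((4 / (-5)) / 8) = -10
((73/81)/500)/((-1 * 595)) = -73/24097500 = -0.00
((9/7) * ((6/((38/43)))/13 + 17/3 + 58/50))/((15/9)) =1225251/216125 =5.67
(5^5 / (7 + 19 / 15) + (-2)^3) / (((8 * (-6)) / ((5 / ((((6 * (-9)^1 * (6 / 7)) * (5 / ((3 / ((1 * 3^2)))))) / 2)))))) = 321181 / 2892672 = 0.11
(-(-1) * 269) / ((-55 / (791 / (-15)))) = 212779 / 825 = 257.91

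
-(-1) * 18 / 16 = 9 / 8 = 1.12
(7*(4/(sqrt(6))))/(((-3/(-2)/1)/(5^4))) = 17500*sqrt(6)/9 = 4762.90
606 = 606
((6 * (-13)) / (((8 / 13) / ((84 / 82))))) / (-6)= 3549 / 164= 21.64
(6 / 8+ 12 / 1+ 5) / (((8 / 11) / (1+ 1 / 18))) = 14839 / 576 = 25.76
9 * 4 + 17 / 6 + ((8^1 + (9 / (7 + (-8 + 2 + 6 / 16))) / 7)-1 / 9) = 66053 / 1386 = 47.66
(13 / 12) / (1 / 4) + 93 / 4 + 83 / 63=7283 / 252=28.90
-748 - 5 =-753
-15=-15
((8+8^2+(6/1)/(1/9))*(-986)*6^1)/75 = -248472/25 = -9938.88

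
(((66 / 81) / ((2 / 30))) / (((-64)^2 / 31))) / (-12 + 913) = 1705 / 16607232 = 0.00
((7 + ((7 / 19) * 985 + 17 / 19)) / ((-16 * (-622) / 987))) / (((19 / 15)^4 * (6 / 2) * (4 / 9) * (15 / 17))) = 1196856556875 / 98568548992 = 12.14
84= 84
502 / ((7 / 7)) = 502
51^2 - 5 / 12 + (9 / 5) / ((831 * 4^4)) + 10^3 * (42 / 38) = 74894861291 / 20209920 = 3705.85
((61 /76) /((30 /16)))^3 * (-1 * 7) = -12710936 /23149125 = -0.55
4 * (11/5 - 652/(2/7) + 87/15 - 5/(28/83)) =-64087/7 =-9155.29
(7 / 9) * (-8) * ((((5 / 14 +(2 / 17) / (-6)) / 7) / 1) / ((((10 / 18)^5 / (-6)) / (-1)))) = -12649608 / 371875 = -34.02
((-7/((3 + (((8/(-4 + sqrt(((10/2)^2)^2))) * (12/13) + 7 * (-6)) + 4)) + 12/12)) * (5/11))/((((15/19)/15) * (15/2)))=12103/50523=0.24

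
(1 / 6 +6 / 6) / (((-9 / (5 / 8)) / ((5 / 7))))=-25 / 432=-0.06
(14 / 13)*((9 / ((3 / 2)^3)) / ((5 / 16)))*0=0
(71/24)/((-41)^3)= -71/1654104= -0.00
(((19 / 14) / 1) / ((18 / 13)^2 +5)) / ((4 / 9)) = 28899 / 65464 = 0.44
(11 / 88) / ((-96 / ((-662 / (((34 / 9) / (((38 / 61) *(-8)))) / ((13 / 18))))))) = -81757 / 99552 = -0.82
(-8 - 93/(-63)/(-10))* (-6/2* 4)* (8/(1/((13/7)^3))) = 60145072/12005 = 5010.00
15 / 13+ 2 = 41 / 13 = 3.15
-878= -878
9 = 9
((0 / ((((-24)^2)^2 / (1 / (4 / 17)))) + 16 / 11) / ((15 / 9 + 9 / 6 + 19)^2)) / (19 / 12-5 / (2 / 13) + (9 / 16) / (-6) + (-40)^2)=55296 / 29308072717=0.00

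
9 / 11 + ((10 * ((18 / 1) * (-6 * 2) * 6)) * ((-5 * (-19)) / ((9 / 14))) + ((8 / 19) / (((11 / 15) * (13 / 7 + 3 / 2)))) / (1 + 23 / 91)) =-357447004217 / 186637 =-1915199.05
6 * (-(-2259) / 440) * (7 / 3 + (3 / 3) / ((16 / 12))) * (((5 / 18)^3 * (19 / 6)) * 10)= 22056625 / 342144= 64.47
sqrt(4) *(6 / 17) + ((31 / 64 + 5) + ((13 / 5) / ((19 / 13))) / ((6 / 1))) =2011411 / 310080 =6.49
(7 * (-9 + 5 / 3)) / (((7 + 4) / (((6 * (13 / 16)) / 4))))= -91 / 16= -5.69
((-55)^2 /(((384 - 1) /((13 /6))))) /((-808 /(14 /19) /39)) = -3578575 /5879816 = -0.61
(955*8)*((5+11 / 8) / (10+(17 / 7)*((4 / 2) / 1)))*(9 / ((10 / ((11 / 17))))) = 397089 / 208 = 1909.08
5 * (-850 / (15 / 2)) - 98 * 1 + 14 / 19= -37844 / 57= -663.93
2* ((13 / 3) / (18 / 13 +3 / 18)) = 676 / 121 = 5.59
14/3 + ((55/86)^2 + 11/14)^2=49002140603/8041019952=6.09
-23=-23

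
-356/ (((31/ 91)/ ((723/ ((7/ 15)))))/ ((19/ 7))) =-953622540/ 217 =-4394573.92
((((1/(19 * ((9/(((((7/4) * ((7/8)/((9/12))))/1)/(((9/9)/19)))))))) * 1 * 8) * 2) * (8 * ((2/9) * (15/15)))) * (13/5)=20384/1215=16.78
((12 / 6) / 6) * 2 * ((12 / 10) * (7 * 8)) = 224 / 5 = 44.80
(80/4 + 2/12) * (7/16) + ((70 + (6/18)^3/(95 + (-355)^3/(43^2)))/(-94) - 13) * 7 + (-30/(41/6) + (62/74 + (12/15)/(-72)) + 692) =412498072019741957/686299612920480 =601.05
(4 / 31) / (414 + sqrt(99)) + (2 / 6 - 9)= -15340046 / 1770069 - 4* sqrt(11) / 1770069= -8.67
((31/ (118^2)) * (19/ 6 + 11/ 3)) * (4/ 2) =1271/ 41772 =0.03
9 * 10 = 90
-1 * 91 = -91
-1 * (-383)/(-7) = -383/7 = -54.71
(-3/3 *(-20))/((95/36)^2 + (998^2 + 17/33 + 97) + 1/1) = 285120/14200536731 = 0.00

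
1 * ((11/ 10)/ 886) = 11/ 8860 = 0.00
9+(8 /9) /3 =251 /27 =9.30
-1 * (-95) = 95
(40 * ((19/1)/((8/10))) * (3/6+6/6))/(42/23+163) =32775/3791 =8.65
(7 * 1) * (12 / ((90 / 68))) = 952 / 15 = 63.47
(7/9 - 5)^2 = 1444/81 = 17.83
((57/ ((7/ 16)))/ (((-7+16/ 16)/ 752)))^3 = -1493427986366464/ 343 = -4354017452963.45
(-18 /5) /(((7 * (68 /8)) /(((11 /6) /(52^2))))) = -33 /804440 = -0.00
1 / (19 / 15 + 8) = 15 / 139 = 0.11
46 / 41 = 1.12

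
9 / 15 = 3 / 5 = 0.60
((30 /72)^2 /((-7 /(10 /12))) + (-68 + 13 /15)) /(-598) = 2030737 /18083520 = 0.11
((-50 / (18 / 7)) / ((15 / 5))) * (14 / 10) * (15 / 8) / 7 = -175 / 72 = -2.43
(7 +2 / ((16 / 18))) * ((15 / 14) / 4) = 555 / 224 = 2.48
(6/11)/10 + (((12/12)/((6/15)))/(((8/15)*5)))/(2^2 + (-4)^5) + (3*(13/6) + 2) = 511849/59840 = 8.55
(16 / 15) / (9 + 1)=8 / 75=0.11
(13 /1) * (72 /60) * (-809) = -63102 /5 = -12620.40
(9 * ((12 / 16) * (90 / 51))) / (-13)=-405 / 442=-0.92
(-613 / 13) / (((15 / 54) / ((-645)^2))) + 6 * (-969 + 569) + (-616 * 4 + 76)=-918146214 / 13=-70626631.85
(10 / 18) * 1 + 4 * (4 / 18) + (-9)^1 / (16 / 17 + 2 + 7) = 0.54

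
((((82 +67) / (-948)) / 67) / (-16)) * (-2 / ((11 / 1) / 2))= -149 / 2794704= -0.00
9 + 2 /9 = 9.22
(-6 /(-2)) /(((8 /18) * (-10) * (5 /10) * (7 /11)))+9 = 963 /140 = 6.88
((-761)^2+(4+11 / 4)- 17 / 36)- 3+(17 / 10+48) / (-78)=1355149319 / 2340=579123.64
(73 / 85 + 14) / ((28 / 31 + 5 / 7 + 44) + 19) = 91357 / 397290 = 0.23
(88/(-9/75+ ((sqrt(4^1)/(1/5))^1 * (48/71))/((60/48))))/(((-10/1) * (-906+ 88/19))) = 148390/80380881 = 0.00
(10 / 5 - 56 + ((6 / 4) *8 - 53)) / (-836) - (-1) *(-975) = -42895 / 44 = -974.89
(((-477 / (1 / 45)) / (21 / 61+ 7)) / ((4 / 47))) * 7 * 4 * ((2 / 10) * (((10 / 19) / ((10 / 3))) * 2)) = -60730.42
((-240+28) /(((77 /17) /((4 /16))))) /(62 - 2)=-901 /4620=-0.20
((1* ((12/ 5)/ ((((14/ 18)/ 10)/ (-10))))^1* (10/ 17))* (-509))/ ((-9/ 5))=-6108000/ 119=-51327.73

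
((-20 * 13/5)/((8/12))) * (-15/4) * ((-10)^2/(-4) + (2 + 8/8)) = -6435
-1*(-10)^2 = -100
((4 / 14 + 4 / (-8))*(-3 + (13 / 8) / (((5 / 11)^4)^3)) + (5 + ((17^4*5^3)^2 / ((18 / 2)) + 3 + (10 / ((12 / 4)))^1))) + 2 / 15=2980365116516137811645929 / 246093750000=12110689997271.93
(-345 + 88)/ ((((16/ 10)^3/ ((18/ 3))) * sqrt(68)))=-96375 * sqrt(17)/ 8704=-45.65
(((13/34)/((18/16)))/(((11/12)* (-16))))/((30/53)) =-689/16830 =-0.04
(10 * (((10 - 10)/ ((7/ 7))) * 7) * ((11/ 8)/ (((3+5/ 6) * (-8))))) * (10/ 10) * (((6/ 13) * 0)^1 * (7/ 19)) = 0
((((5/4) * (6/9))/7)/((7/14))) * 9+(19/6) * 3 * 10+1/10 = 6807/70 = 97.24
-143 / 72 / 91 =-11 / 504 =-0.02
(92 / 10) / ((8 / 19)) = 437 / 20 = 21.85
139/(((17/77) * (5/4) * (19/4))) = 171248/1615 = 106.04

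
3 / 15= 0.20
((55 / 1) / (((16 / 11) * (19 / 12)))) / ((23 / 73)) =132495 / 1748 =75.80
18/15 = 6/5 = 1.20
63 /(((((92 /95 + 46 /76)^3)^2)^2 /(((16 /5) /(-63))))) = -7082607741011715200000000000 /510568785444411275443565936401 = -0.01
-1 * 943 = -943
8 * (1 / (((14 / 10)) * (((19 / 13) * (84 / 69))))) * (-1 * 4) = -11960 / 931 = -12.85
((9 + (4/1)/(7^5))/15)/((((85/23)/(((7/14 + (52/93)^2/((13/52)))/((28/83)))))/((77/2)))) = 96186256050973/2965420357200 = 32.44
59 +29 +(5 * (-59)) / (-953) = 84159 / 953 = 88.31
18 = 18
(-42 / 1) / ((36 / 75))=-175 / 2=-87.50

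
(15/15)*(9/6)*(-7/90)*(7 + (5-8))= -7/15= -0.47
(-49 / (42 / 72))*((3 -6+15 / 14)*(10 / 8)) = 405 / 2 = 202.50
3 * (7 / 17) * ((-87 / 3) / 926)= -609 / 15742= -0.04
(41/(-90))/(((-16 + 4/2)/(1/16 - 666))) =-87371/4032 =-21.67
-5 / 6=-0.83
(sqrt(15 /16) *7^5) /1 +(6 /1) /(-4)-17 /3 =-43 /6 +16807 *sqrt(15) /4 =16266.14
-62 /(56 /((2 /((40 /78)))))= -1209 /280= -4.32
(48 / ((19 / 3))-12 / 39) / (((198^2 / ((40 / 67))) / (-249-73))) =-5783120 / 162196749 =-0.04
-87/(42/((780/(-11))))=11310/77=146.88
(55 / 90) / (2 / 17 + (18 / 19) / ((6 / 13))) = 3553 / 12618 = 0.28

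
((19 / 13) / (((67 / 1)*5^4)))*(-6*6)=-684 / 544375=-0.00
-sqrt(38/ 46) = -sqrt(437)/ 23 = -0.91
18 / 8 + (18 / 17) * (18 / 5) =2061 / 340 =6.06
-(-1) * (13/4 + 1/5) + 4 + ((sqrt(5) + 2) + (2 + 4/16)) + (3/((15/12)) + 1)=sqrt(5) + 151/10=17.34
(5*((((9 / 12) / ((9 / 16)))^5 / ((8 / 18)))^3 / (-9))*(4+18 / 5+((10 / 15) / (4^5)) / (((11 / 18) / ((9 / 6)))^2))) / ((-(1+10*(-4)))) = -77181452288 / 835956693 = -92.33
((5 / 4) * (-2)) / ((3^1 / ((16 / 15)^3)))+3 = 4027 / 2025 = 1.99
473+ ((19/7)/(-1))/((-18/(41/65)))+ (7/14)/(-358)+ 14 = 1428168527/2932020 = 487.09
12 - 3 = 9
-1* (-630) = 630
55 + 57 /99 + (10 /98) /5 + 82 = 222493 /1617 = 137.60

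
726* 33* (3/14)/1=35937/7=5133.86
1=1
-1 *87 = -87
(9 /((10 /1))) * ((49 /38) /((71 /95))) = 441 /284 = 1.55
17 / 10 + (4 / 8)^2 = 39 / 20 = 1.95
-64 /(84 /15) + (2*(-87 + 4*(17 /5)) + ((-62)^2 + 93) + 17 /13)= 1719936 /455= 3780.08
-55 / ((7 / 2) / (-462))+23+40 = 7323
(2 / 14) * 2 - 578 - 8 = -4100 / 7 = -585.71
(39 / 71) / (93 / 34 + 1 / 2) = 663 / 3905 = 0.17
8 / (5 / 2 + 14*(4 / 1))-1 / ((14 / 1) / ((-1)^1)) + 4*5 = 33101 / 1638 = 20.21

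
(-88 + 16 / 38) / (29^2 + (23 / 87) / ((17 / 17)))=-5568 / 53485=-0.10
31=31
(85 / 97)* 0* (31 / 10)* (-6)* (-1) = 0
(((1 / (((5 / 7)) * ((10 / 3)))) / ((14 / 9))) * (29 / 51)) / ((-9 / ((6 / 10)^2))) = -261 / 42500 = -0.01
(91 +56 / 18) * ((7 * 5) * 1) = 29645 / 9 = 3293.89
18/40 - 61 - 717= -15551/20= -777.55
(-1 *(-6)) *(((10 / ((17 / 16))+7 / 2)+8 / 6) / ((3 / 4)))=5812 / 51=113.96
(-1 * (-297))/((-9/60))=-1980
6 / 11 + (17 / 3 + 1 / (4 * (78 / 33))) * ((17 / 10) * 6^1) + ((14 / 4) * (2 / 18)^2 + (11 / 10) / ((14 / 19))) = 197709103 / 3243240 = 60.96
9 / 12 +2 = 11 / 4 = 2.75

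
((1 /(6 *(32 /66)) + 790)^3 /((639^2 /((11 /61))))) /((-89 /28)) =-1245629055222167 /18159818416128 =-68.59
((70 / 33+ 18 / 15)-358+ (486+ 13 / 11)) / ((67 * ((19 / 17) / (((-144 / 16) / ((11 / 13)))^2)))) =200.19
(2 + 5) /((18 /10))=35 /9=3.89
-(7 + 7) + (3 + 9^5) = 59038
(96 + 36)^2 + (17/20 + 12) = 348737/20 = 17436.85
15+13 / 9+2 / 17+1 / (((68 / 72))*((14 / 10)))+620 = 682568 / 1071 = 637.32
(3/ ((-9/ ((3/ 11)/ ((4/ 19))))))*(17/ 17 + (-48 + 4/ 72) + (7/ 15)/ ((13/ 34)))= 1016443/ 51480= 19.74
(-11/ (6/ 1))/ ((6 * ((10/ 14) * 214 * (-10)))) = 77/ 385200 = 0.00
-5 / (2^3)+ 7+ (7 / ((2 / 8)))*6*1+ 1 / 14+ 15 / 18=175.28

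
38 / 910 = 19 / 455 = 0.04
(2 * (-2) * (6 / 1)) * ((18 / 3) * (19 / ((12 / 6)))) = -1368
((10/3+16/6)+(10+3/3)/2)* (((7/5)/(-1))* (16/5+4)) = -2898/25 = -115.92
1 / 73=0.01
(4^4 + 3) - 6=253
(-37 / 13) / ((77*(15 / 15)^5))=-37 / 1001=-0.04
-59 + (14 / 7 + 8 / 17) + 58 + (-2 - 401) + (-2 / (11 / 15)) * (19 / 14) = -530447 / 1309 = -405.23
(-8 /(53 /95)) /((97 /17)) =-12920 /5141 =-2.51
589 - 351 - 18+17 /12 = 2657 /12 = 221.42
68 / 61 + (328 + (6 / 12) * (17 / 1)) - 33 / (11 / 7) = 38627 / 122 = 316.61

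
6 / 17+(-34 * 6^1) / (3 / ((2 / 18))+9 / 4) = -4390 / 663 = -6.62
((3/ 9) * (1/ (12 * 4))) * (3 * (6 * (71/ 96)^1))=71/ 768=0.09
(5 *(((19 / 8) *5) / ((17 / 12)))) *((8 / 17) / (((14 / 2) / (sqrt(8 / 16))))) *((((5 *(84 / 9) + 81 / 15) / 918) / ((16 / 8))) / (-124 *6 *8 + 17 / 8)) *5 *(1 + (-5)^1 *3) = 2967800 *sqrt(2) / 6314054949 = 0.00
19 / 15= 1.27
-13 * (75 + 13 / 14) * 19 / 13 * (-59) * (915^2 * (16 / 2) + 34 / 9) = 5130808091413 / 9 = 570089787934.78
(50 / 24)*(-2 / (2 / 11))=-275 / 12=-22.92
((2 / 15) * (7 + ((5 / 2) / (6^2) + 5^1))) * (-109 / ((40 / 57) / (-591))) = 354540703 / 2400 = 147725.29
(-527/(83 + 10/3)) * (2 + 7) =-14229/259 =-54.94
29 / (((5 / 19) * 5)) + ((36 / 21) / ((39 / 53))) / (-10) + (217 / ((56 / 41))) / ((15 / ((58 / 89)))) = 69755393 / 2429700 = 28.71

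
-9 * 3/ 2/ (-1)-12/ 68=453/ 34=13.32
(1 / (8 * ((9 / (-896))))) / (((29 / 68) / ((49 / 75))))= -373184 / 19575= -19.06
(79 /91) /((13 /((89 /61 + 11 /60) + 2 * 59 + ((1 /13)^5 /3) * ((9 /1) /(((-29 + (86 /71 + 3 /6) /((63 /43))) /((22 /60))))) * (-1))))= 32303372231412671 /4043156768933100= 7.99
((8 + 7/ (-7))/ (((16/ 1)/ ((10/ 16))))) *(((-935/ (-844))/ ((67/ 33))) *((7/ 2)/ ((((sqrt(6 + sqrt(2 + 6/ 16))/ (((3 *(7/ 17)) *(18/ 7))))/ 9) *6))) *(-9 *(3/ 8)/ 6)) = -324168075/ (115810304 *sqrt(sqrt(38) + 24)) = -0.51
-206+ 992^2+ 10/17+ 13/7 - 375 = 117034768/119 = 983485.45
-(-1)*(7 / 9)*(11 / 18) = 77 / 162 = 0.48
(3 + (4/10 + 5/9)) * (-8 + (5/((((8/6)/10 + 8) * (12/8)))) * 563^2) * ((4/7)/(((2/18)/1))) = 5641700744/2135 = 2642482.78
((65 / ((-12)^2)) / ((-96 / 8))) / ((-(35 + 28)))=65 / 108864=0.00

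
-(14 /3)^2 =-196 /9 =-21.78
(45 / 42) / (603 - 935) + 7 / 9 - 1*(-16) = 701713 / 41832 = 16.77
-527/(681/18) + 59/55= -160517/12485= -12.86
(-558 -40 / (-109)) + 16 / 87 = -5286290 / 9483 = -557.45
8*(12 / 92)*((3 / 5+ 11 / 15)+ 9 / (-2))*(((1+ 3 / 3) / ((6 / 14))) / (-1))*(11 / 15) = 11704 / 1035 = 11.31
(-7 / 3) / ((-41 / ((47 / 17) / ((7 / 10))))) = 470 / 2091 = 0.22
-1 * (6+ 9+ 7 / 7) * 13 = -208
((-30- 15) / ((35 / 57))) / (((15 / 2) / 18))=-6156 / 35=-175.89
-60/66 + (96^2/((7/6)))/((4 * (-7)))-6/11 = -152848/539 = -283.58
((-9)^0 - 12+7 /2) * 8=-60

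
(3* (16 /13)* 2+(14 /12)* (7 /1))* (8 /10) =2426 /195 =12.44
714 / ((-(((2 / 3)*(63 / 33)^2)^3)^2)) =-53353282404257 / 15375692753568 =-3.47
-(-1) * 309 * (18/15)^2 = 11124/25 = 444.96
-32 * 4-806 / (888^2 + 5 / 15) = -302803442 / 2365633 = -128.00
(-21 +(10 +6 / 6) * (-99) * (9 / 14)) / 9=-3365 / 42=-80.12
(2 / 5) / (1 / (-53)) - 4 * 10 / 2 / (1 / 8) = -906 / 5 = -181.20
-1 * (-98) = 98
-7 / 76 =-0.09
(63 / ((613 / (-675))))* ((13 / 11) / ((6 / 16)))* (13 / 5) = -3832920 / 6743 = -568.43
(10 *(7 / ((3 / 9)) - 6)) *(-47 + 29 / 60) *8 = -55820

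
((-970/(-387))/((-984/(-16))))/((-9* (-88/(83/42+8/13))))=686275/5146048908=0.00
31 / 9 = 3.44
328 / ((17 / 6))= 1968 / 17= 115.76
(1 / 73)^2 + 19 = 101252 / 5329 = 19.00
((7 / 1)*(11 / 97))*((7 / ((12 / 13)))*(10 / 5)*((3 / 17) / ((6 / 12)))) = 7007 / 1649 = 4.25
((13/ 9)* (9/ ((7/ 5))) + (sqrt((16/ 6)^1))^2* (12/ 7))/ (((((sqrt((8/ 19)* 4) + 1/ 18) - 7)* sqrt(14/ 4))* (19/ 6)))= -0.41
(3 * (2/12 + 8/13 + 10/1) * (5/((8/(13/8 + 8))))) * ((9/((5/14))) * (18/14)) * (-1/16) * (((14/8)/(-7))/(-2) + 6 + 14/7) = -26226585/8192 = -3201.49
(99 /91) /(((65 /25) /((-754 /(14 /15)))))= -215325 /637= -338.03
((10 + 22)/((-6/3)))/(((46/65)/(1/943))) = -520/21689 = -0.02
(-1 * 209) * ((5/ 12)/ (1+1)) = -43.54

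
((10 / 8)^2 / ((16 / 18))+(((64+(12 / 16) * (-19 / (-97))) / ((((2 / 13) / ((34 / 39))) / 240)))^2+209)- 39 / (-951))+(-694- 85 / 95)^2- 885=1049002874982739795493 / 137822429824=7611263829.28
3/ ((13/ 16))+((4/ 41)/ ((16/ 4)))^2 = 3.69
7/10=0.70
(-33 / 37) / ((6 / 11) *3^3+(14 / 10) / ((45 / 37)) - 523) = 81675 / 46439662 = 0.00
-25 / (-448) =25 / 448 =0.06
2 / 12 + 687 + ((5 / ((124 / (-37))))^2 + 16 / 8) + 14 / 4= 32054003 / 46128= 694.89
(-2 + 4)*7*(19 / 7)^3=279.96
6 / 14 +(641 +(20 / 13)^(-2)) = 1797183 / 2800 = 641.85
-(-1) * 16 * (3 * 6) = 288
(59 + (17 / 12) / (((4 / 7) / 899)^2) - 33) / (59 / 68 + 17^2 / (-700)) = 2002878364375 / 259776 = 7710020.80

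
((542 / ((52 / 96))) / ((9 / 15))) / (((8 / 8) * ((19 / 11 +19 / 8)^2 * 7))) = 167889920 / 11859211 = 14.16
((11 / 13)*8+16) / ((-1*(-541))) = 296 / 7033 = 0.04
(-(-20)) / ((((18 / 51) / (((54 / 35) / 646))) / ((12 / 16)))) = 27 / 266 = 0.10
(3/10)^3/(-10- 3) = -27/13000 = -0.00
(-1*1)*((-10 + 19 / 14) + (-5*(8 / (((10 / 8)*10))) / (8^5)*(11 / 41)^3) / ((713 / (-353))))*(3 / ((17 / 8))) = 91330879344177 / 7485107311360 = 12.20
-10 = -10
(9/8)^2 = 81/64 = 1.27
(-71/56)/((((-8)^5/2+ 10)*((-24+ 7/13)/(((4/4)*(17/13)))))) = -1207/279667920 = -0.00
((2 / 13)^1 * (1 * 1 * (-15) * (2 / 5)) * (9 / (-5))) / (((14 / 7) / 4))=216 / 65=3.32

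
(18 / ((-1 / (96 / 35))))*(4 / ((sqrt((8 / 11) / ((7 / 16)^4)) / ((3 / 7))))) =-81*sqrt(22) / 20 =-19.00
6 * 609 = 3654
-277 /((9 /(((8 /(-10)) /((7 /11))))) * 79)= 12188 /24885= 0.49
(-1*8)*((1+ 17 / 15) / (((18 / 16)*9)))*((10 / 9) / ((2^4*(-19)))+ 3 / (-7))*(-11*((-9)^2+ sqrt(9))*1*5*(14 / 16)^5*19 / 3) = -765205903 / 69984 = -10934.01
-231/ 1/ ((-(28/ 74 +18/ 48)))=68376/ 223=306.62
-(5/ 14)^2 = -0.13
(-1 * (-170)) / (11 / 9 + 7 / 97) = 14841 / 113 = 131.34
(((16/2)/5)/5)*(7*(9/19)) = 1.06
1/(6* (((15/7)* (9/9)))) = 7/90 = 0.08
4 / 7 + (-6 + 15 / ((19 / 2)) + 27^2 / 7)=100.29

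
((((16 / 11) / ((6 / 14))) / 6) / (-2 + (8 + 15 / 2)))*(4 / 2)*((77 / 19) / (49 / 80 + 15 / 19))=125440 / 517833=0.24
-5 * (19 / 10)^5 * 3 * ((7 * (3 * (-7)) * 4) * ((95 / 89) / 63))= 329321167 / 89000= 3700.24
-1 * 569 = -569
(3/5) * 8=24/5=4.80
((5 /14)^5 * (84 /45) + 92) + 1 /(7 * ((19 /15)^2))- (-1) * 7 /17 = 32715679769 /353638488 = 92.51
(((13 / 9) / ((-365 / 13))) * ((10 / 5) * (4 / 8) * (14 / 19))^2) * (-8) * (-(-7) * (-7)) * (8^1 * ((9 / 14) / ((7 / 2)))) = -16.09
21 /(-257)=-21 /257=-0.08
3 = 3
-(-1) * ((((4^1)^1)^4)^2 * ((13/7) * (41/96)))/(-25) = -1091584/525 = -2079.21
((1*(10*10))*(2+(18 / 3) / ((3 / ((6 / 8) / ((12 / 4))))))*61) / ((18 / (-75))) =-190625 / 3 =-63541.67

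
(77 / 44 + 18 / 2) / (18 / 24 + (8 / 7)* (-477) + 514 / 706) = -106253 / 5373583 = -0.02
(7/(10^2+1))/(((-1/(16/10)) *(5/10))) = -112/505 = -0.22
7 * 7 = 49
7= 7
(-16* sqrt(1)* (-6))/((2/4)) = 192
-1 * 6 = -6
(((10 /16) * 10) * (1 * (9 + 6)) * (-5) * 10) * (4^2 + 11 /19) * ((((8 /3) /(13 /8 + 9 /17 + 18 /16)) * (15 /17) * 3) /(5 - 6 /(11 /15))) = 52572.57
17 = 17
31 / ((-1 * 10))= -31 / 10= -3.10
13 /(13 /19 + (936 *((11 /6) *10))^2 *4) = 19 /1721491201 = 0.00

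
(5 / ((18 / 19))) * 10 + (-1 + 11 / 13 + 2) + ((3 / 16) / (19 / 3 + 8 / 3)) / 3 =102269 / 1872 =54.63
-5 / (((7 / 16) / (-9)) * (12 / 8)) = 480 / 7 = 68.57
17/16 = 1.06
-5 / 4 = -1.25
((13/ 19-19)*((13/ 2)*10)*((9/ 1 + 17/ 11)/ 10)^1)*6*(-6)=9446112/ 209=45196.71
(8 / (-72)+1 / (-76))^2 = 7225 / 467856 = 0.02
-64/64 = -1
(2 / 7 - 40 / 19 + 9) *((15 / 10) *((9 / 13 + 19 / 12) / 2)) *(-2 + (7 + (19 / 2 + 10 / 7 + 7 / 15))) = 233452615 / 1161888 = 200.93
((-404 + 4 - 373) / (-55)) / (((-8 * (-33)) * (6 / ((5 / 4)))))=773 / 69696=0.01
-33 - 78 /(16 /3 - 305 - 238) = -52995 /1613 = -32.85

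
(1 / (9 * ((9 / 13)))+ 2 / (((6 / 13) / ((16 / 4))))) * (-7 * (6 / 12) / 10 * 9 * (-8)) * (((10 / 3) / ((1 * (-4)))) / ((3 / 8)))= -79352 / 81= -979.65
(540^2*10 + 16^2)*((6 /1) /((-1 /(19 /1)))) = -332453184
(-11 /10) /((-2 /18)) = 9.90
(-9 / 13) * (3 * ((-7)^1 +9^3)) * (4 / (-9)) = 8664 / 13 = 666.46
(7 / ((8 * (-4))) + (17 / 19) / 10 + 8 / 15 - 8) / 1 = -13855 / 1824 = -7.60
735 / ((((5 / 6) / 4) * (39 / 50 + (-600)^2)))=58800 / 6000013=0.01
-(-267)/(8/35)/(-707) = -1335/808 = -1.65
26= 26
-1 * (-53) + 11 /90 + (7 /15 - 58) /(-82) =19861 /369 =53.82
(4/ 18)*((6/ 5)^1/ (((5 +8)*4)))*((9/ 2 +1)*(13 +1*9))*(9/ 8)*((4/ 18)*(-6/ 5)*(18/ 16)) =-0.21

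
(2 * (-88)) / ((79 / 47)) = -8272 / 79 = -104.71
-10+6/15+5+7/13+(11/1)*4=2596/65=39.94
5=5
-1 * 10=-10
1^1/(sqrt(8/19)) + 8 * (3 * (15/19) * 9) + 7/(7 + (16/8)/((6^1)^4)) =173.07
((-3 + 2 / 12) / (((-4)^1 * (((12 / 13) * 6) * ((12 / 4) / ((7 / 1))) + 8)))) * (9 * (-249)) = -1155609 / 7552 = -153.02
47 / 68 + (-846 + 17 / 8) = -114673 / 136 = -843.18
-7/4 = -1.75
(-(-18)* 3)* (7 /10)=189 /5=37.80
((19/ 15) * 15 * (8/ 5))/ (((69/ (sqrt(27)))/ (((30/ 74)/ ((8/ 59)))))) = 6.84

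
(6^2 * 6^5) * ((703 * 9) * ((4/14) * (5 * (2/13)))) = 389264850.99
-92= -92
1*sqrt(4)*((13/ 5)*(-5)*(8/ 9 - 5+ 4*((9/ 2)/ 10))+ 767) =1594.09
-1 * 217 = -217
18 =18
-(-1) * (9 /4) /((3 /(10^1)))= 7.50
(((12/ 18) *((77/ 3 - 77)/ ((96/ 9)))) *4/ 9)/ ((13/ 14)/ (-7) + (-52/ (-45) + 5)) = -18865/ 79683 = -0.24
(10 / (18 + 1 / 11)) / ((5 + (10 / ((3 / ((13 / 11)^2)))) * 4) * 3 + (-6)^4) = 13310 / 32912809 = 0.00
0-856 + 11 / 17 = -14541 / 17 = -855.35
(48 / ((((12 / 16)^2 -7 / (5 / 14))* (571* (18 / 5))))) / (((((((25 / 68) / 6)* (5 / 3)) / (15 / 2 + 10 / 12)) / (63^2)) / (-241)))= 83256284160 / 869633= 95737.26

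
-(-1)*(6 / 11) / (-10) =-3 / 55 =-0.05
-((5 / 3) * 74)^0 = -1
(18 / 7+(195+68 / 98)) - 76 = 5991 / 49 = 122.27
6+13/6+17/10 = 148/15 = 9.87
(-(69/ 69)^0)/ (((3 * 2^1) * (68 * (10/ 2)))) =-1/ 2040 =-0.00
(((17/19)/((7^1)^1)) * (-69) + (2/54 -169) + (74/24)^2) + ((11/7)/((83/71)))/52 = -10430645227/61995024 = -168.25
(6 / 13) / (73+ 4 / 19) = 0.01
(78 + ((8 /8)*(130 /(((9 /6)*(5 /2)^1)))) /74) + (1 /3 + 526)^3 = 145662697333 /999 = 145808505.84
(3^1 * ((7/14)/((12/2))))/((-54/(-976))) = 122/27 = 4.52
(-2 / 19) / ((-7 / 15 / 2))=60 / 133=0.45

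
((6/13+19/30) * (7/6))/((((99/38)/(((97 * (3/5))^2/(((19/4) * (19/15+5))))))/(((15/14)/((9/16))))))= 32141144/302445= 106.27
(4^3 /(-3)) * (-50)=3200 /3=1066.67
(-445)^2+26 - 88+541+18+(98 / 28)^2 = 794137 / 4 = 198534.25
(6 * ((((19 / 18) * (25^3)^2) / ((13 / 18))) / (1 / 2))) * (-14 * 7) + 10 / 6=-16365234374935 / 39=-419621394229.10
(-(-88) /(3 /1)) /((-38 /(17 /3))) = -748 /171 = -4.37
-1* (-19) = 19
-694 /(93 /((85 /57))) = -58990 /5301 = -11.13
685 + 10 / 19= 685.53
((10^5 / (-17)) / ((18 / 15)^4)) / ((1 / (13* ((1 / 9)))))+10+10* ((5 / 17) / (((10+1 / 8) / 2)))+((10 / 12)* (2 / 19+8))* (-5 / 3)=-965003005 / 235467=-4098.25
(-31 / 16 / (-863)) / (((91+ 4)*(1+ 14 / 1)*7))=31 / 137734800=0.00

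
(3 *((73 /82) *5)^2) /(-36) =-133225 /80688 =-1.65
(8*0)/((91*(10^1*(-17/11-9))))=0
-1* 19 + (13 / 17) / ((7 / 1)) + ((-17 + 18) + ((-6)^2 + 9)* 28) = 1242.11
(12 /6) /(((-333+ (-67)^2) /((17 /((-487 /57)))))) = -969 /1011986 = -0.00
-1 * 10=-10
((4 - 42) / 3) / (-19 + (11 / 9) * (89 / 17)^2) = -16473 / 18856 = -0.87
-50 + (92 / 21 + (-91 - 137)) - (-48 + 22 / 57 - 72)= -61448 / 399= -154.01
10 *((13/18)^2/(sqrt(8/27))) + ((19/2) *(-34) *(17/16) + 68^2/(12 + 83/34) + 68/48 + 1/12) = -168841/7856 + 845 *sqrt(6)/216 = -11.91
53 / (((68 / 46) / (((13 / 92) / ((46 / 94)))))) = 32383 / 3128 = 10.35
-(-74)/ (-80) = -37/ 40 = -0.92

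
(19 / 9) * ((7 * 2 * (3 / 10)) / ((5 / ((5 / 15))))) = 133 / 225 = 0.59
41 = 41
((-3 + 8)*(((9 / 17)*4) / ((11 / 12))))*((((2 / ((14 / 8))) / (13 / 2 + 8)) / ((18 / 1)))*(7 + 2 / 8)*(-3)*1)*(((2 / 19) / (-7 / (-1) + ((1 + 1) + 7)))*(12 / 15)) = -144 / 24871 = -0.01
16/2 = 8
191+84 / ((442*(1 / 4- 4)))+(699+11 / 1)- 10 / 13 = 994699 / 1105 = 900.18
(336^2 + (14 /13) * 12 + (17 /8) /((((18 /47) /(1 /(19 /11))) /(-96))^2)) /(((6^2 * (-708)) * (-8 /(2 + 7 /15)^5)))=57721927073445293 /817495023150000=70.61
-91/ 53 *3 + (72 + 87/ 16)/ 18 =-4319/ 5088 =-0.85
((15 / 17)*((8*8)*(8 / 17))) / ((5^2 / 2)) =3072 / 1445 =2.13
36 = 36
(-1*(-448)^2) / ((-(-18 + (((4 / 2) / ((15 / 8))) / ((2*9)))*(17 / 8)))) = -27095040 / 2413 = -11228.78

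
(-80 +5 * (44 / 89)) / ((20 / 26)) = -8970 / 89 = -100.79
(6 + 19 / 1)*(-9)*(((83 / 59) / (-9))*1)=2075 / 59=35.17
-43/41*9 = -387/41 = -9.44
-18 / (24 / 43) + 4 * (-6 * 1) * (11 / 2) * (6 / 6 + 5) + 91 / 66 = -108619 / 132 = -822.87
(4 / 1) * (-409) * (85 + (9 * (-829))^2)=-91070567416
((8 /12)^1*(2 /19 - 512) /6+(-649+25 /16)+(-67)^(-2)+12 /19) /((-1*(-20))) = -2880855239 /81879360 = -35.18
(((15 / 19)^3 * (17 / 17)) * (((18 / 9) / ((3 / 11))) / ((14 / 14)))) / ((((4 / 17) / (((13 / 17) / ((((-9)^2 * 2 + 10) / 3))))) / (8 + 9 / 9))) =4343625 / 2359496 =1.84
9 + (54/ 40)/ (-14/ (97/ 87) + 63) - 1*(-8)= 555413/ 32620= 17.03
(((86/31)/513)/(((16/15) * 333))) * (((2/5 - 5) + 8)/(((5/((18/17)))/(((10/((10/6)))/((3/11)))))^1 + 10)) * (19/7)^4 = 55153219/200514881070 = 0.00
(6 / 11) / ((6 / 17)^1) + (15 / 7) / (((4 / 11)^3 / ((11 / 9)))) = 828103 / 14784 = 56.01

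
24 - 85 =-61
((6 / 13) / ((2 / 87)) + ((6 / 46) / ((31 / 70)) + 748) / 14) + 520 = 38509782 / 64883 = 593.53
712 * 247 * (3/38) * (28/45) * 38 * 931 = 305628183.47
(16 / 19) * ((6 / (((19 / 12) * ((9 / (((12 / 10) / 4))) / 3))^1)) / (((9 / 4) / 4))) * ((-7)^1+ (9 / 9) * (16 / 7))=-33792 / 12635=-2.67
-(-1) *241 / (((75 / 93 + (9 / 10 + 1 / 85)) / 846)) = 214895844 / 1811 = 118661.43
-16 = -16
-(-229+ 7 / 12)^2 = -7513081 / 144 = -52174.17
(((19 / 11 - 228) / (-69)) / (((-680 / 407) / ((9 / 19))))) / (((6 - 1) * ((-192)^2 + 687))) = -4847 / 978829400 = -0.00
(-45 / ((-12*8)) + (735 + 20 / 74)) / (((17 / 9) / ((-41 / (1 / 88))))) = -1405348.09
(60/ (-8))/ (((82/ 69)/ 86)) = -44505/ 82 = -542.74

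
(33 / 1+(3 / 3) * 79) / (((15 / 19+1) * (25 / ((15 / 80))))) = 399 / 850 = 0.47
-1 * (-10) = 10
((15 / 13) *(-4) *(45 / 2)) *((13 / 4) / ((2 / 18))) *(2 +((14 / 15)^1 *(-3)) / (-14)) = -13365 / 2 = -6682.50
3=3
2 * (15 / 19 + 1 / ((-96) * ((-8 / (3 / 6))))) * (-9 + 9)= 0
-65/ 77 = -0.84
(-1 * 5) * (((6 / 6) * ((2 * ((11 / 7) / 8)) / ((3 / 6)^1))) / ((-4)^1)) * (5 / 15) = 55 / 168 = 0.33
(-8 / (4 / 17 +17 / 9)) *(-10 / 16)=153 / 65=2.35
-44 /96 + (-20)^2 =9589 /24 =399.54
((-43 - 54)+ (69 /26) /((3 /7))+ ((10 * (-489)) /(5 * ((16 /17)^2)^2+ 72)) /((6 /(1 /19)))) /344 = -11008820843 /41446030912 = -0.27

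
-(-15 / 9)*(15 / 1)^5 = 1265625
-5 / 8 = -0.62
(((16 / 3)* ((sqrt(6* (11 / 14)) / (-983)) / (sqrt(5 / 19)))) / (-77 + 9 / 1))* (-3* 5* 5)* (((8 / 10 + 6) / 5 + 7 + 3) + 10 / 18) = -1532* sqrt(21945) / 751995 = -0.30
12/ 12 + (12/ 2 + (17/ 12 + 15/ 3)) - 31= -17.58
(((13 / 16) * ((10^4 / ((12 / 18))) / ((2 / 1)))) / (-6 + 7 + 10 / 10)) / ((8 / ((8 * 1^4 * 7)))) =170625 / 8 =21328.12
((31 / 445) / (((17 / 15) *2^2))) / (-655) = -93 / 3964060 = -0.00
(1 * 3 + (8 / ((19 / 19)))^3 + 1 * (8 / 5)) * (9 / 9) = 2583 / 5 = 516.60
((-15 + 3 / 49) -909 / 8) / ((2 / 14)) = -50397 / 56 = -899.95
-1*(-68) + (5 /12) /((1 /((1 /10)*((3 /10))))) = 5441 /80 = 68.01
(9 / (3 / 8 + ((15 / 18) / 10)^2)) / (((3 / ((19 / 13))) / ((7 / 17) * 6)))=344736 / 12155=28.36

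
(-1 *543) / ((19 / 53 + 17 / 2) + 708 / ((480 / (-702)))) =191860 / 362729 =0.53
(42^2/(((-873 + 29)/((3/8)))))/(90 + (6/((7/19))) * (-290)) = 3087/18247280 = 0.00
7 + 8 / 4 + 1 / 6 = 55 / 6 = 9.17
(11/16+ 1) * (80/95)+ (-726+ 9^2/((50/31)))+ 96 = -549441/950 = -578.36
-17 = -17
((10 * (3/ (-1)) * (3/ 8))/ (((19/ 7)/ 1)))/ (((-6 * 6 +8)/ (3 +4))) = 315/ 304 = 1.04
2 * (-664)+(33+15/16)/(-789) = -5588405/4208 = -1328.04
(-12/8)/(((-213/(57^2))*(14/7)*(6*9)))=361/1704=0.21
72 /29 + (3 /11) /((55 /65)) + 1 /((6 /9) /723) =7630707 /7018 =1087.31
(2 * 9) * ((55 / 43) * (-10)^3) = -990000 / 43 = -23023.26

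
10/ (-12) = -5/ 6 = -0.83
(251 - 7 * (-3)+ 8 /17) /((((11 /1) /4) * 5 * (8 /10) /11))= 272.47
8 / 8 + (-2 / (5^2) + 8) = 223 / 25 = 8.92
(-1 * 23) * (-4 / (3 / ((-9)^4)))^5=1178342950171641099264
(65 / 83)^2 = 4225 / 6889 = 0.61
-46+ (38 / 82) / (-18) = -33967 / 738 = -46.03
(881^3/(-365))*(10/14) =-683797841/511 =-1338156.24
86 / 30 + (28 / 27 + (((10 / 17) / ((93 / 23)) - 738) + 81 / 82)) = -4276025597 / 5833890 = -732.96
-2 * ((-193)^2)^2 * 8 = -22199808016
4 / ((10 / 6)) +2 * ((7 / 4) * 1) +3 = 89 / 10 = 8.90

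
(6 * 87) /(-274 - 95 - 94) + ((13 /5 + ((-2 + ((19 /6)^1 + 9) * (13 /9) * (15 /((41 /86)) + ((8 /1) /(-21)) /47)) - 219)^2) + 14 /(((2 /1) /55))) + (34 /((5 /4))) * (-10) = 304564478051772824024 /2763634098229515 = 110204.34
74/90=37/45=0.82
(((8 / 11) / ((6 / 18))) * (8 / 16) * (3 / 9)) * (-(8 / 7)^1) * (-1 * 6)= 192 / 77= 2.49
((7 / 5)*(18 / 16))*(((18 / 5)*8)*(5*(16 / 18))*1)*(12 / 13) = 12096 / 65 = 186.09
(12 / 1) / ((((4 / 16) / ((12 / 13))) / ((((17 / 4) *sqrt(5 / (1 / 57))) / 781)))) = 2448 *sqrt(285) / 10153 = 4.07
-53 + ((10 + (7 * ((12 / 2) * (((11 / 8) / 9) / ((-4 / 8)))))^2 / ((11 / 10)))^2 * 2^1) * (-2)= -8269918 / 81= -102097.75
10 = 10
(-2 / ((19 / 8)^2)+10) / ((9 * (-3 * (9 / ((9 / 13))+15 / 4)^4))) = -891392 / 196412976387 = -0.00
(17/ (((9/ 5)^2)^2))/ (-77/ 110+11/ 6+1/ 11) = 584375/ 441774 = 1.32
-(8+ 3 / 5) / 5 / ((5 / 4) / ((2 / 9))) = -344 / 1125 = -0.31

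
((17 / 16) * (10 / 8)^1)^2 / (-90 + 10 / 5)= -0.02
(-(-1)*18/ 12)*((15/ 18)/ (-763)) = -5/ 3052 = -0.00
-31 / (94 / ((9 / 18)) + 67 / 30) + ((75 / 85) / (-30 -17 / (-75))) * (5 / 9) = -38870605 / 216643427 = -0.18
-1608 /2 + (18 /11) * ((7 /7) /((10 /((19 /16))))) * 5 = -141333 /176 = -803.03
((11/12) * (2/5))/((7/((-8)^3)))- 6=-3446/105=-32.82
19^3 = 6859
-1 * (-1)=1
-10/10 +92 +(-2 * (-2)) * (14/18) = 847/9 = 94.11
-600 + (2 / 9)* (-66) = -1844 / 3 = -614.67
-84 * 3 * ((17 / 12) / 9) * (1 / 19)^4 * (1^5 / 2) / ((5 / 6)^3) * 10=-8568 / 3258025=-0.00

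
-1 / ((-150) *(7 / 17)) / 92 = 17 / 96600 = 0.00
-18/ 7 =-2.57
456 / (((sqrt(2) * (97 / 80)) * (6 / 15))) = 45600 * sqrt(2) / 97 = 664.83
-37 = -37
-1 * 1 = -1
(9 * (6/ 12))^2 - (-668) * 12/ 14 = 16599/ 28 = 592.82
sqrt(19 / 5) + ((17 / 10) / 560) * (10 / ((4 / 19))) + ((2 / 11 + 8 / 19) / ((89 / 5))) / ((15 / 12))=7137083 / 41666240 + sqrt(95) / 5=2.12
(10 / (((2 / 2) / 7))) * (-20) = -1400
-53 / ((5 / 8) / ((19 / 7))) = -8056 / 35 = -230.17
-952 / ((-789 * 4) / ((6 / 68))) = 7 / 263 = 0.03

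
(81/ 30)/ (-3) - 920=-9209/ 10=-920.90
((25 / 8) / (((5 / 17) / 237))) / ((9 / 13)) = 87295 / 24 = 3637.29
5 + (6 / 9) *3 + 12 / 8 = 17 / 2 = 8.50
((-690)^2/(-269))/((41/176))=-83793600/11029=-7597.57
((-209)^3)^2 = 83344647990241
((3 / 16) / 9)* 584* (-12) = -146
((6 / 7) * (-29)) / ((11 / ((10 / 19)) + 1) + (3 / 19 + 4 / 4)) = -33060 / 30667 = -1.08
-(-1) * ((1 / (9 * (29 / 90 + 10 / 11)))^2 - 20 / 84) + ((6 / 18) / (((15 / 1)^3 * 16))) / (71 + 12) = -0.23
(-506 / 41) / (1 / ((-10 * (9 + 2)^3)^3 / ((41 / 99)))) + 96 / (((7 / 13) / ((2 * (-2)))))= 826833221422286448 / 11767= 70267121732156.58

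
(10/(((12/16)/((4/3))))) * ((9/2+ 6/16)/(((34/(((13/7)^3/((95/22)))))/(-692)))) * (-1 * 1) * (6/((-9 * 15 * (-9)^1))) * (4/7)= 6957002624/942260445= 7.38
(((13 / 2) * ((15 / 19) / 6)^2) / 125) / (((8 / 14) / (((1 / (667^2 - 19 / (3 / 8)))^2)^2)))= 81 / 2013166202690474807985100000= 0.00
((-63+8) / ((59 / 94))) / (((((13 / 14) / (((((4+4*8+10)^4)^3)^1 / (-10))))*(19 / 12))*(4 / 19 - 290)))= -3898197237079156737589248 / 2111551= -1846129805569061196.05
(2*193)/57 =386/57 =6.77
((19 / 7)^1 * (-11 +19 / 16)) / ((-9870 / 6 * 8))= 0.00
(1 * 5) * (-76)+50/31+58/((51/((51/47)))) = -549512/1457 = -377.15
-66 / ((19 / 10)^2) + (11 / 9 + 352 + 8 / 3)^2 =3703039849 / 29241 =126638.62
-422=-422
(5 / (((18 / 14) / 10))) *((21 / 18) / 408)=1225 / 11016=0.11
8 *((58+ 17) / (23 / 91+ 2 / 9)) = 491400 / 389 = 1263.24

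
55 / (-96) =-55 / 96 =-0.57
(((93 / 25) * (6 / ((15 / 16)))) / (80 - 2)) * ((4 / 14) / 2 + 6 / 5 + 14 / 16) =38502 / 56875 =0.68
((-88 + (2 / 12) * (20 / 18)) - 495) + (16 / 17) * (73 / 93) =-8282360 / 14229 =-582.08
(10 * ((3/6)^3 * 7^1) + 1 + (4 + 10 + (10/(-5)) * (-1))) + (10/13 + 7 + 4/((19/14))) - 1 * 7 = 29113/988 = 29.47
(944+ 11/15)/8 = 14171/120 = 118.09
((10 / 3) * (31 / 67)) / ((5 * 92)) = 31 / 9246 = 0.00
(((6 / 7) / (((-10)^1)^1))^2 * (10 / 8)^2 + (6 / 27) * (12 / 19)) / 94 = 0.00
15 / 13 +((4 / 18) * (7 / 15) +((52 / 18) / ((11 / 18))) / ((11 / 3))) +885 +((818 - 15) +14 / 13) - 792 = 191039597 / 212355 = 899.62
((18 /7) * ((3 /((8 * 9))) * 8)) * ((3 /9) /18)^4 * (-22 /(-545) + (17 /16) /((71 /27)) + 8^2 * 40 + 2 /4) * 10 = 1585531907 /614181403584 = 0.00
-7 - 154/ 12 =-119/ 6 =-19.83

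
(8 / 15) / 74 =4 / 555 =0.01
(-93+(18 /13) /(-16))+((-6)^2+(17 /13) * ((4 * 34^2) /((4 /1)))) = 151279 /104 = 1454.61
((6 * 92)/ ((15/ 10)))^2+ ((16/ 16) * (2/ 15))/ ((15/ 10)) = 6094084/ 45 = 135424.09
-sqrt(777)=-27.87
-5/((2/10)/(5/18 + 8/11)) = -4975/198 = -25.13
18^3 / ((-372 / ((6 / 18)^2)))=-54 / 31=-1.74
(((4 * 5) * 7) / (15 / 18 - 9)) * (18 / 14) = -1080 / 49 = -22.04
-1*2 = -2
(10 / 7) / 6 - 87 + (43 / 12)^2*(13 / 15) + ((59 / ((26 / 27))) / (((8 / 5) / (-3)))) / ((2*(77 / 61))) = -74834213 / 617760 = -121.14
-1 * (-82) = 82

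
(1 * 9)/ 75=3/ 25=0.12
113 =113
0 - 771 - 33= -804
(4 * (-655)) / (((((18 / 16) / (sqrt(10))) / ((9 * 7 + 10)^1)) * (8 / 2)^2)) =-95630 * sqrt(10) / 9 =-33600.96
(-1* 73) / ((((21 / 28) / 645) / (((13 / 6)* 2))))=-816140 / 3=-272046.67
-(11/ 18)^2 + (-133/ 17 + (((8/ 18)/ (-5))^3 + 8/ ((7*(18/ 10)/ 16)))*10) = 93.38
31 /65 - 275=-17844 /65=-274.52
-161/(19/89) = -14329/19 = -754.16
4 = 4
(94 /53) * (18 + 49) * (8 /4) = 12596 /53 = 237.66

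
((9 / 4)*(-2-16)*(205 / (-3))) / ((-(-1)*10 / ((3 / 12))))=1107 / 16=69.19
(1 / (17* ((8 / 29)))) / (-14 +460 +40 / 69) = 2001 / 4190704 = 0.00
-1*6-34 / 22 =-83 / 11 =-7.55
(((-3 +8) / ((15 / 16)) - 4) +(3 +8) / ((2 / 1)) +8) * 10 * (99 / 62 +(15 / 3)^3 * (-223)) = -769027195 / 186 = -4134554.81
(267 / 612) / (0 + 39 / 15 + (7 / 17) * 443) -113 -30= -26985371 / 188712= -143.00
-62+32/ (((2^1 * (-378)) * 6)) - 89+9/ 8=-679865/ 4536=-149.88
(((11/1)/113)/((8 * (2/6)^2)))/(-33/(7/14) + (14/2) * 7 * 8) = 99/294704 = 0.00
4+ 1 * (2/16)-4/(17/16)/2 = 305/136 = 2.24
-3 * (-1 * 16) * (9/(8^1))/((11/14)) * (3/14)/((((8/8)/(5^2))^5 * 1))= 1582031250/11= 143821022.73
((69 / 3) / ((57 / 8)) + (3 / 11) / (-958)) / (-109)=-1938821 / 65472594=-0.03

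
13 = 13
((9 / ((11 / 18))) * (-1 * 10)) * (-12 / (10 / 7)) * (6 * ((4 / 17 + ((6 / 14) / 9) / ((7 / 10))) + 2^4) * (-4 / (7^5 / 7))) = -633619584 / 3142909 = -201.60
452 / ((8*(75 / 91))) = 10283 / 150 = 68.55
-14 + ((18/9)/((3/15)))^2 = 86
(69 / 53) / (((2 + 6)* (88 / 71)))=4899 / 37312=0.13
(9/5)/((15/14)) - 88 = -2158/25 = -86.32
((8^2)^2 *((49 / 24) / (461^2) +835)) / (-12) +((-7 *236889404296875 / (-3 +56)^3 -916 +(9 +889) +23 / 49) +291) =-11138511800.31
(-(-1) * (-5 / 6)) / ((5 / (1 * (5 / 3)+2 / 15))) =-3 / 10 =-0.30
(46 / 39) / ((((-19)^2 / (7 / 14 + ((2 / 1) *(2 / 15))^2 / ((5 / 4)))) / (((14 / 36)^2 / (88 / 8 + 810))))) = 1412131 / 4213204105500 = 0.00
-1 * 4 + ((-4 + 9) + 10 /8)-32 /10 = -19 /20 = -0.95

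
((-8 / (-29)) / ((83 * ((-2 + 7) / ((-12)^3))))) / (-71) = 0.02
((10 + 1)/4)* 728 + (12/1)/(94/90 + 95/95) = 46181/23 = 2007.87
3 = 3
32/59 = 0.54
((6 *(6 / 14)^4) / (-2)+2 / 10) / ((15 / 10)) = 2372 / 36015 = 0.07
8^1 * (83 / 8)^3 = 571787 / 64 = 8934.17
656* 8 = 5248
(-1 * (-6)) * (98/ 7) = 84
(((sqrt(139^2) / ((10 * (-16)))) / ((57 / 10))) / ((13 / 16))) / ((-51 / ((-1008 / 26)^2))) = 3923136 / 709631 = 5.53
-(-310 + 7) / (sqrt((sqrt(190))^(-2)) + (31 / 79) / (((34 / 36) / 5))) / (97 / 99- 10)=-1123978590900 / 69427241497 + 54104059053 * sqrt(190) / 1319117588443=-15.62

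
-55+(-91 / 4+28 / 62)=-9585 / 124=-77.30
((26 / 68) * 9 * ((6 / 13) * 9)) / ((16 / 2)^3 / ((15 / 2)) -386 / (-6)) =405 / 3757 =0.11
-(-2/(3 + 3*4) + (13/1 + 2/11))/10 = -2153/1650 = -1.30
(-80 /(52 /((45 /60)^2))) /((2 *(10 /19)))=-171 /208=-0.82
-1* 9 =-9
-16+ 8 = -8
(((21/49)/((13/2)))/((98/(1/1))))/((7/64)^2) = 12288/218491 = 0.06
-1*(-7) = 7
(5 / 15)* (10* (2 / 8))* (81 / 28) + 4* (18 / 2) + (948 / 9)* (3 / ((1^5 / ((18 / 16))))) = 22059 / 56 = 393.91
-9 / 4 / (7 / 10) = -45 / 14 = -3.21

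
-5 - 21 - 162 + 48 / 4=-176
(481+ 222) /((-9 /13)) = -9139 /9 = -1015.44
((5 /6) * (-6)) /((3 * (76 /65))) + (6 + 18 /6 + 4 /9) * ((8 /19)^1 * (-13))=-36335 /684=-53.12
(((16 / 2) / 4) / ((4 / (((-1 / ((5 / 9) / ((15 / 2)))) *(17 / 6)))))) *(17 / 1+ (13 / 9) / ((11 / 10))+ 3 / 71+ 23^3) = -1456064671 / 6248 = -233044.92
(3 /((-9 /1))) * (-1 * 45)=15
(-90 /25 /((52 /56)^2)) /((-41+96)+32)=-1176 /24505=-0.05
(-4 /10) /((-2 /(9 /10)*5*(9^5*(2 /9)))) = 1 /364500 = 0.00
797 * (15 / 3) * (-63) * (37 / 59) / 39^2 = -103.51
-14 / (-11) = 14 / 11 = 1.27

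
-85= -85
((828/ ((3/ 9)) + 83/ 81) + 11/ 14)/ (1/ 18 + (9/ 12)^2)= 22551272/ 5607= 4021.99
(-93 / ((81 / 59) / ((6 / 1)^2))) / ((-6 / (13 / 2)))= 23777 / 9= 2641.89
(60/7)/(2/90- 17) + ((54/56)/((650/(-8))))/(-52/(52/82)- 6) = -19299843/38238200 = -0.50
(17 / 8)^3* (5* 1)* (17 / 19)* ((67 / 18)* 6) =27979535 / 29184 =958.73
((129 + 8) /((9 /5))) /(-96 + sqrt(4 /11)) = -60280 /76029 - 685 * sqrt(11) /456174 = -0.80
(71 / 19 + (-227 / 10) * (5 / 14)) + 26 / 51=-104743 / 27132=-3.86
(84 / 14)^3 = 216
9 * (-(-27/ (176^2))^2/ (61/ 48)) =-19683/ 3658141696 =-0.00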